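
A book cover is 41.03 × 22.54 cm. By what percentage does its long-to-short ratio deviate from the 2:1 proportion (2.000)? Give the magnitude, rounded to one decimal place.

Ratio = 41.03 / 22.54 ≈ 1.8203.
Ideal 2:1 = 2.0000. |1.8203 − 2.0000| / 2.0000 ≈ 8.98% → 9.0%.

9.0%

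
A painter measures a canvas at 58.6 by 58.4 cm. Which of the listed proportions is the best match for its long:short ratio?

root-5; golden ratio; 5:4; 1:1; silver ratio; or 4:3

Ratio = 58.6 / 58.4 ≈ 1.003.
Distances: root-5 2.236 (Δ 1.233); golden ratio 1.618 (Δ 0.615); 5:4 1.250 (Δ 0.247); 1:1 1.000 (Δ 0.003); silver ratio 2.414 (Δ 1.411); 4:3 1.333 (Δ 0.330).

1:1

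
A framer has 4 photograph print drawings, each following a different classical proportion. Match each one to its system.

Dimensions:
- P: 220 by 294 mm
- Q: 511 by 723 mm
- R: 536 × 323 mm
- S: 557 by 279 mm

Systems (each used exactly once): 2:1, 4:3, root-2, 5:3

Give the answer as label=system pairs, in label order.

P=4:3, Q=root-2, R=5:3, S=2:1

Ratios: P ≈ 1.336; Q ≈ 1.415; R ≈ 1.659; S ≈ 1.996.
Targets: 2:1 ≈ 2.000; 4:3 ≈ 1.333; root-2 ≈ 1.414; 5:3 ≈ 1.667.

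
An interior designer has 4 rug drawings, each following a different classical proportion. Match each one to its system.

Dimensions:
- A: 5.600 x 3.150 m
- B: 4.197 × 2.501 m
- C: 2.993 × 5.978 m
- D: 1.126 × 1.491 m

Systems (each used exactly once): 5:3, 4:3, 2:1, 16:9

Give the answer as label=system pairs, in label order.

A=16:9, B=5:3, C=2:1, D=4:3

A = 5.600/3.150 ≈ 1.778 → 16:9 (1.778)
B = 4.197/2.501 ≈ 1.678 → 5:3 (1.667)
C = 5.978/2.993 ≈ 1.997 → 2:1 (2.000)
D = 1.491/1.126 ≈ 1.324 → 4:3 (1.333)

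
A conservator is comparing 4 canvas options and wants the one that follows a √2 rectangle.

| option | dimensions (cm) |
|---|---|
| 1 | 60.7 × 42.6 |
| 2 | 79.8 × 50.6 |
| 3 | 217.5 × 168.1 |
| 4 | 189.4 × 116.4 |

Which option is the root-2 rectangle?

Ratios (long/short): 1 ≈ 1.425; 2 ≈ 1.577; 3 ≈ 1.294; 4 ≈ 1.627.
root-2 ≈ 1.414; option 1 is nearest (Δ 0.011).

1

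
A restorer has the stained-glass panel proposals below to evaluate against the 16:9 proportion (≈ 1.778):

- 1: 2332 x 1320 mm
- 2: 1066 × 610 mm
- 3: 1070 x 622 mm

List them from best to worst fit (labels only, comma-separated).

Ratios: 1 = 2332 / 1320 ≈ 1.767; 2 = 1066 / 610 ≈ 1.748; 3 = 1070 / 622 ≈ 1.720.
|Δ from 1.778|: 1 0.011; 2 0.030; 3 0.058.

1, 2, 3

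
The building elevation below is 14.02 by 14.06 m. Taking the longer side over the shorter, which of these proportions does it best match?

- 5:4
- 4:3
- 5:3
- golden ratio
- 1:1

Ratio = 14.06 / 14.02 ≈ 1.003.
Distances: 5:4 1.250 (Δ 0.247); 4:3 1.333 (Δ 0.330); 5:3 1.667 (Δ 0.664); golden ratio 1.618 (Δ 0.615); 1:1 1.000 (Δ 0.003).

1:1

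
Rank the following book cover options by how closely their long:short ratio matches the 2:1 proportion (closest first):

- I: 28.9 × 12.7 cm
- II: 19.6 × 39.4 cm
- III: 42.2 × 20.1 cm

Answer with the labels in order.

I: 28.9/12.7 ≈ 2.276 → |2.276 − 2.000| = 0.276
II: 39.4/19.6 ≈ 2.010 → |2.010 − 2.000| = 0.010
III: 42.2/20.1 ≈ 2.100 → |2.100 − 2.000| = 0.100

II, III, I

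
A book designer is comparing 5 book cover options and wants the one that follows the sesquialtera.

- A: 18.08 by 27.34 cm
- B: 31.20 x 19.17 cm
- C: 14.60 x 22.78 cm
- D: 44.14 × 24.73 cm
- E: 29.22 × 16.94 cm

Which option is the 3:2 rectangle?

A

Target 3:2 ≈ 1.500.
A: 1.512 (Δ0.012)  B: 1.628 (Δ0.128)  C: 1.560 (Δ0.060)  D: 1.785 (Δ0.285)  E: 1.725 (Δ0.225)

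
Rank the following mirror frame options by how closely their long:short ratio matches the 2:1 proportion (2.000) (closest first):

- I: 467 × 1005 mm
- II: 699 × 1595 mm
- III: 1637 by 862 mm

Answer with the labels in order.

Ratios: I = 1005 / 467 ≈ 2.152; II = 1595 / 699 ≈ 2.282; III = 1637 / 862 ≈ 1.899.
|Δ from 2.000|: I 0.152; II 0.282; III 0.101.

III, I, II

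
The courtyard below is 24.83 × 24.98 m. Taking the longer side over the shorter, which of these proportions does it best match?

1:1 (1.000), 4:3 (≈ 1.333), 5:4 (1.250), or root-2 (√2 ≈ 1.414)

Ratio = 24.98 / 24.83 ≈ 1.006.
Distances: 1:1 1.000 (Δ 0.006); 4:3 1.333 (Δ 0.327); 5:4 1.250 (Δ 0.244); root-2 1.414 (Δ 0.408).

1:1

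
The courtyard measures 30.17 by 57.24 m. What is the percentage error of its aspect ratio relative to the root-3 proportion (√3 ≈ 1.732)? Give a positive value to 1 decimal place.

9.5%

Ratio = 57.24 / 30.17 ≈ 1.8972.
Ideal root-3 ≈ 1.7321. |1.8972 − 1.7321| / 1.7321 ≈ 9.53% → 9.5%.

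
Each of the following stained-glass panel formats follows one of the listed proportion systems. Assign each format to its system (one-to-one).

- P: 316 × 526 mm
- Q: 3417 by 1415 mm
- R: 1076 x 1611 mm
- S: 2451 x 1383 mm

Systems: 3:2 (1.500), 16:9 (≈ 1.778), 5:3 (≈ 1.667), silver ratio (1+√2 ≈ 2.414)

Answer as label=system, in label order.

Ratios: P ≈ 1.665; Q ≈ 2.415; R ≈ 1.497; S ≈ 1.772.
Targets: 3:2 ≈ 1.500; 16:9 ≈ 1.778; 5:3 ≈ 1.667; silver ratio ≈ 2.414.

P=5:3, Q=silver ratio, R=3:2, S=16:9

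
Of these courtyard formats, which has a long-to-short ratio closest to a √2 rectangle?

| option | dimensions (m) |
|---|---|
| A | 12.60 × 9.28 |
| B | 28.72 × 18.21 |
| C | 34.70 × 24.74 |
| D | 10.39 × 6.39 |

Ratios (long/short): A ≈ 1.358; B ≈ 1.577; C ≈ 1.403; D ≈ 1.626.
root-2 ≈ 1.414; option C is nearest (Δ 0.011).

C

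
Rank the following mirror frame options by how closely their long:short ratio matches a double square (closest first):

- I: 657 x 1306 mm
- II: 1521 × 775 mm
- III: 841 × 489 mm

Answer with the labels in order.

I, II, III

Ratios: I = 1306 / 657 ≈ 1.988; II = 1521 / 775 ≈ 1.963; III = 841 / 489 ≈ 1.720.
|Δ from 2.000|: I 0.012; II 0.037; III 0.280.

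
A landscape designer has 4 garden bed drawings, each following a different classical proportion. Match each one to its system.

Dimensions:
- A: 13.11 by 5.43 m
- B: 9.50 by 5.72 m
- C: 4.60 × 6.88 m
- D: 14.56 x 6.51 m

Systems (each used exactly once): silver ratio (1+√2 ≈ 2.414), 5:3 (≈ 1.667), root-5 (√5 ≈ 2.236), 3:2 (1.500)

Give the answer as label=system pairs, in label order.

A=silver ratio, B=5:3, C=3:2, D=root-5

Ratios: A ≈ 2.414; B ≈ 1.661; C ≈ 1.496; D ≈ 2.237.
Targets: silver ratio ≈ 2.414; 5:3 ≈ 1.667; root-5 ≈ 2.236; 3:2 ≈ 1.500.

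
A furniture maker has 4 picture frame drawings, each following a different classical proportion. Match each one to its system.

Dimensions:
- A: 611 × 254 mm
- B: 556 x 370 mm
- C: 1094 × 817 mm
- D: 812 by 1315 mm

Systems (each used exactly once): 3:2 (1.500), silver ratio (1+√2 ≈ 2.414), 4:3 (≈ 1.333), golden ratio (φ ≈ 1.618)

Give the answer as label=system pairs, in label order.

A = 611/254 ≈ 2.406 → silver ratio (2.414)
B = 556/370 ≈ 1.503 → 3:2 (1.500)
C = 1094/817 ≈ 1.339 → 4:3 (1.333)
D = 1315/812 ≈ 1.619 → golden ratio (1.618)

A=silver ratio, B=3:2, C=4:3, D=golden ratio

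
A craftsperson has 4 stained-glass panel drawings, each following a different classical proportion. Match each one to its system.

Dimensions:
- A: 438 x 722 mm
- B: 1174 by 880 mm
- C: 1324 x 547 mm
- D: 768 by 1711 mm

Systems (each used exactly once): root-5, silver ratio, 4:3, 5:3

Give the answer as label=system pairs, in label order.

A = 722/438 ≈ 1.648 → 5:3 (1.667)
B = 1174/880 ≈ 1.334 → 4:3 (1.333)
C = 1324/547 ≈ 2.420 → silver ratio (2.414)
D = 1711/768 ≈ 2.228 → root-5 (2.236)

A=5:3, B=4:3, C=silver ratio, D=root-5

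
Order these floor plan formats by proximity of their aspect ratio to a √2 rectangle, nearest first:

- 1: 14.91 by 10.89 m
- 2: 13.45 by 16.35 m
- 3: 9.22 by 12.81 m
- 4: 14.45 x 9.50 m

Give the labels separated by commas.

1: 14.91/10.89 ≈ 1.369 → |1.369 − 1.414| = 0.045
2: 16.35/13.45 ≈ 1.216 → |1.216 − 1.414| = 0.198
3: 12.81/9.22 ≈ 1.389 → |1.389 − 1.414| = 0.025
4: 14.45/9.50 ≈ 1.521 → |1.521 − 1.414| = 0.107

3, 1, 4, 2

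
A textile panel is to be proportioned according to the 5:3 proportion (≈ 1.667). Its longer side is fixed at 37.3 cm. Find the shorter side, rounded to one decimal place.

5:3 ≈ 1.66667.
Shorter side = 37.3 ÷ 1.66667 ≈ 22.380 → 22.4 cm.

22.4 cm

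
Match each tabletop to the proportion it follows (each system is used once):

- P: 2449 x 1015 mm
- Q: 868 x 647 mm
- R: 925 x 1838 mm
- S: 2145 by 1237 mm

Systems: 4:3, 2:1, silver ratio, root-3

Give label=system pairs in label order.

P=silver ratio, Q=4:3, R=2:1, S=root-3

P = 2449/1015 ≈ 2.413 → silver ratio (2.414)
Q = 868/647 ≈ 1.342 → 4:3 (1.333)
R = 1838/925 ≈ 1.987 → 2:1 (2.000)
S = 2145/1237 ≈ 1.734 → root-3 (1.732)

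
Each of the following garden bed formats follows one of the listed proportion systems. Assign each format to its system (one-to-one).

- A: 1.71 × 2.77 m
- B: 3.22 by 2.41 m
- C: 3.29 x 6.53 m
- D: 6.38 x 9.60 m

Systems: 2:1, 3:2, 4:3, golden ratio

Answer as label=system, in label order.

Ratios: A ≈ 1.620; B ≈ 1.336; C ≈ 1.985; D ≈ 1.505.
Targets: 2:1 ≈ 2.000; 3:2 ≈ 1.500; 4:3 ≈ 1.333; golden ratio ≈ 1.618.

A=golden ratio, B=4:3, C=2:1, D=3:2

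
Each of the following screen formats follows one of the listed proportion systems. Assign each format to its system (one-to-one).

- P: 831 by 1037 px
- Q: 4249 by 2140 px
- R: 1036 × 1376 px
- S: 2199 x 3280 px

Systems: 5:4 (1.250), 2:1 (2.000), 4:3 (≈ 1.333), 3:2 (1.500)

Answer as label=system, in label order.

P=5:4, Q=2:1, R=4:3, S=3:2

P = 1037/831 ≈ 1.248 → 5:4 (1.250)
Q = 4249/2140 ≈ 1.986 → 2:1 (2.000)
R = 1376/1036 ≈ 1.328 → 4:3 (1.333)
S = 3280/2199 ≈ 1.492 → 3:2 (1.500)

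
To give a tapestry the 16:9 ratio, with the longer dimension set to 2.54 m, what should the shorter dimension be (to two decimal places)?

1.43 m

16:9 ≈ 1.77778.
Shorter side = 2.54 ÷ 1.77778 ≈ 1.4287 → 1.43 m.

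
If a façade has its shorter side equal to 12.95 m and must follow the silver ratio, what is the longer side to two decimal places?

silver ratio ≈ 2.41421.
Longer side = 12.95 × 2.41421 ≈ 31.2640 → 31.26 m.

31.26 m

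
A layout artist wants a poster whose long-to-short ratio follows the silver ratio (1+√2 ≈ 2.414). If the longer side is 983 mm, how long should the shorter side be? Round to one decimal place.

407.2 mm

silver ratio ≈ 2.41421.
Shorter side = 983 ÷ 2.41421 ≈ 407.173 → 407.2 mm.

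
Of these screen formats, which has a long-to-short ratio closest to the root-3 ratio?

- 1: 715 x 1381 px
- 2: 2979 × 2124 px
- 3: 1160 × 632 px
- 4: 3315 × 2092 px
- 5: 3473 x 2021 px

5

Ratios (long/short): 1 ≈ 1.931; 2 ≈ 1.403; 3 ≈ 1.835; 4 ≈ 1.585; 5 ≈ 1.718.
root-3 ≈ 1.732; option 5 is nearest (Δ 0.014).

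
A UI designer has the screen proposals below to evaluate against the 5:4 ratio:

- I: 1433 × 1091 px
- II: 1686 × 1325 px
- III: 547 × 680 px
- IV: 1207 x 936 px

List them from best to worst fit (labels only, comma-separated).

III, II, IV, I

Ratios: I = 1433 / 1091 ≈ 1.313; II = 1686 / 1325 ≈ 1.272; III = 680 / 547 ≈ 1.243; IV = 1207 / 936 ≈ 1.290.
|Δ from 1.250|: I 0.063; II 0.022; III 0.007; IV 0.040.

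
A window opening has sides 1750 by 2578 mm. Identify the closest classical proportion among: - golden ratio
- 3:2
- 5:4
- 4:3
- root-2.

3:2

Ratio = 2578 / 1750 ≈ 1.473.
Distances: golden ratio 1.618 (Δ 0.145); 3:2 1.500 (Δ 0.027); 5:4 1.250 (Δ 0.223); 4:3 1.333 (Δ 0.140); root-2 1.414 (Δ 0.059).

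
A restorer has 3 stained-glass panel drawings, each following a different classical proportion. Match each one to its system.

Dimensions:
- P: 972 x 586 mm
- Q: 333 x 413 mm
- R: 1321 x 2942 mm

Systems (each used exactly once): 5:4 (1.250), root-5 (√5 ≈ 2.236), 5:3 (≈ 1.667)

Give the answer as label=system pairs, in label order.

P = 972/586 ≈ 1.659 → 5:3 (1.667)
Q = 413/333 ≈ 1.240 → 5:4 (1.250)
R = 2942/1321 ≈ 2.227 → root-5 (2.236)

P=5:3, Q=5:4, R=root-5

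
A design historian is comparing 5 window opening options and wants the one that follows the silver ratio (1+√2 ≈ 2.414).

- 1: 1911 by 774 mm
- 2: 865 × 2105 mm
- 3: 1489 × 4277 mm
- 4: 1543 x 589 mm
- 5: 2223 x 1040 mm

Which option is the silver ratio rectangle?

2

Target silver ratio ≈ 2.414.
1: 2.469 (Δ0.055)  2: 2.434 (Δ0.020)  3: 2.872 (Δ0.458)  4: 2.620 (Δ0.206)  5: 2.138 (Δ0.276)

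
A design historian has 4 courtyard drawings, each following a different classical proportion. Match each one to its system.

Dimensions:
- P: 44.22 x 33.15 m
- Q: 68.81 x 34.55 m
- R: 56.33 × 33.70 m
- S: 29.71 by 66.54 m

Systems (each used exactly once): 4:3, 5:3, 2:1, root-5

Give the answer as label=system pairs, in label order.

P=4:3, Q=2:1, R=5:3, S=root-5

P = 44.22/33.15 ≈ 1.334 → 4:3 (1.333)
Q = 68.81/34.55 ≈ 1.992 → 2:1 (2.000)
R = 56.33/33.70 ≈ 1.672 → 5:3 (1.667)
S = 66.54/29.71 ≈ 2.240 → root-5 (2.236)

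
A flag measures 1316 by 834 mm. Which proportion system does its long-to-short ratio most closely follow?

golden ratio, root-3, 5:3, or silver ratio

1316/834 ≈ 1.578. Nearest candidates are golden ratio (1.618, off by 0.040) and 5:3 (1.667, off by 0.089).

golden ratio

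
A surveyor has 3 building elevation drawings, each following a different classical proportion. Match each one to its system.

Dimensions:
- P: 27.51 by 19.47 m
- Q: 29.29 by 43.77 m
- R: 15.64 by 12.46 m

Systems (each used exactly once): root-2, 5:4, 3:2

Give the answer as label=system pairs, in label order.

P=root-2, Q=3:2, R=5:4

P = 27.51/19.47 ≈ 1.413 → root-2 (1.414)
Q = 43.77/29.29 ≈ 1.494 → 3:2 (1.500)
R = 15.64/12.46 ≈ 1.255 → 5:4 (1.250)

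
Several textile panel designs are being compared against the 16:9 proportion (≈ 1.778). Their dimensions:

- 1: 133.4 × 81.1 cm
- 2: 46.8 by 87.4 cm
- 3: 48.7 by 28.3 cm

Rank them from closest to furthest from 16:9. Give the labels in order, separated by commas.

3, 2, 1

1: 133.4/81.1 ≈ 1.645 → |1.645 − 1.778| = 0.133
2: 87.4/46.8 ≈ 1.868 → |1.868 − 1.778| = 0.090
3: 48.7/28.3 ≈ 1.721 → |1.721 − 1.778| = 0.057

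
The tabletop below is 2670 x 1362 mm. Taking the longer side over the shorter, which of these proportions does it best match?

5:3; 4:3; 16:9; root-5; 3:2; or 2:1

2:1

Ratio = 2670 / 1362 ≈ 1.960.
Distances: 5:3 1.667 (Δ 0.293); 4:3 1.333 (Δ 0.627); 16:9 1.778 (Δ 0.182); root-5 2.236 (Δ 0.276); 3:2 1.500 (Δ 0.460); 2:1 2.000 (Δ 0.040).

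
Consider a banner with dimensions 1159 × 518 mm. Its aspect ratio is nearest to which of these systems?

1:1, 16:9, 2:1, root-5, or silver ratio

root-5

Ratio = 1159 / 518 ≈ 2.237.
Distances: 1:1 1.000 (Δ 1.237); 16:9 1.778 (Δ 0.459); 2:1 2.000 (Δ 0.237); root-5 2.236 (Δ 0.001); silver ratio 2.414 (Δ 0.177).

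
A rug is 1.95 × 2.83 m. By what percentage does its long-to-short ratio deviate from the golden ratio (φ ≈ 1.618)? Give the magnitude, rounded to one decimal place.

10.3%

Ratio = 2.83 / 1.95 ≈ 1.4513.
Ideal golden ratio ≈ 1.6180. |1.4513 − 1.6180| / 1.6180 ≈ 10.30% → 10.3%.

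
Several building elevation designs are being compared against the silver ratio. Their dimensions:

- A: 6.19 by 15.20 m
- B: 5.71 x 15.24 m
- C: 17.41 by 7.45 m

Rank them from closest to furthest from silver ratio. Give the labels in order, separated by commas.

A: 15.20/6.19 ≈ 2.456 → |2.456 − 2.414| = 0.042
B: 15.24/5.71 ≈ 2.669 → |2.669 − 2.414| = 0.255
C: 17.41/7.45 ≈ 2.337 → |2.337 − 2.414| = 0.077

A, C, B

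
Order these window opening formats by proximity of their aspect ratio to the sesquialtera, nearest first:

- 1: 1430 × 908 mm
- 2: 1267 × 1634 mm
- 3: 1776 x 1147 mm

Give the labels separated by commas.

1: 1430/908 ≈ 1.575 → |1.575 − 1.500| = 0.075
2: 1634/1267 ≈ 1.290 → |1.290 − 1.500| = 0.210
3: 1776/1147 ≈ 1.548 → |1.548 − 1.500| = 0.048

3, 1, 2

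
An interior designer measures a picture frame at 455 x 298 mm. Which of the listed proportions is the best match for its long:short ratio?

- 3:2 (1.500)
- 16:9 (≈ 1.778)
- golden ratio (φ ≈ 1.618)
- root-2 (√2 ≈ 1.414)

Ratio = 455 / 298 ≈ 1.527.
Distances: 3:2 1.500 (Δ 0.027); 16:9 1.778 (Δ 0.251); golden ratio 1.618 (Δ 0.091); root-2 1.414 (Δ 0.113).

3:2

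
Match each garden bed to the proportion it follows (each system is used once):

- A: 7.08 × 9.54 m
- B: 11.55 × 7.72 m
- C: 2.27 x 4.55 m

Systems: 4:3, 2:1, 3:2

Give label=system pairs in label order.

Ratios: A ≈ 1.347; B ≈ 1.496; C ≈ 2.004.
Targets: 4:3 ≈ 1.333; 2:1 ≈ 2.000; 3:2 ≈ 1.500.

A=4:3, B=3:2, C=2:1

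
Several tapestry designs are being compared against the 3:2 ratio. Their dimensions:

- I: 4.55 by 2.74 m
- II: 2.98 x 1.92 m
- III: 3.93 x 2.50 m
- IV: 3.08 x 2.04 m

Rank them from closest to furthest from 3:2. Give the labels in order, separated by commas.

IV, II, III, I

Ratios: I = 4.55 / 2.74 ≈ 1.661; II = 2.98 / 1.92 ≈ 1.552; III = 3.93 / 2.50 ≈ 1.572; IV = 3.08 / 2.04 ≈ 1.510.
|Δ from 1.500|: I 0.161; II 0.052; III 0.072; IV 0.010.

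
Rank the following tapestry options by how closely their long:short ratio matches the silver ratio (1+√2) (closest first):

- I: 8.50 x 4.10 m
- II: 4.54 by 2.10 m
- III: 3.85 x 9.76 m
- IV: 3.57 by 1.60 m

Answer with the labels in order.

Ratios: I = 8.50 / 4.10 ≈ 2.073; II = 4.54 / 2.10 ≈ 2.162; III = 9.76 / 3.85 ≈ 2.535; IV = 3.57 / 1.60 ≈ 2.231.
|Δ from 2.414|: I 0.341; II 0.252; III 0.121; IV 0.183.

III, IV, II, I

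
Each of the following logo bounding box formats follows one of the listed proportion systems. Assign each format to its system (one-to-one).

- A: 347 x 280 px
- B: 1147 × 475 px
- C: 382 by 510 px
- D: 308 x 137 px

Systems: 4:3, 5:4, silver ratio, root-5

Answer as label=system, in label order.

A=5:4, B=silver ratio, C=4:3, D=root-5

A = 347/280 ≈ 1.239 → 5:4 (1.250)
B = 1147/475 ≈ 2.415 → silver ratio (2.414)
C = 510/382 ≈ 1.335 → 4:3 (1.333)
D = 308/137 ≈ 2.248 → root-5 (2.236)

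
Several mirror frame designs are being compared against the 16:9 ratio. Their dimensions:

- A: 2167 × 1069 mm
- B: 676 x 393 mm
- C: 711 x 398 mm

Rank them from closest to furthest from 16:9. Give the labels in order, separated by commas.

Ratios: A = 2167 / 1069 ≈ 2.027; B = 676 / 393 ≈ 1.720; C = 711 / 398 ≈ 1.786.
|Δ from 1.778|: A 0.249; B 0.058; C 0.008.

C, B, A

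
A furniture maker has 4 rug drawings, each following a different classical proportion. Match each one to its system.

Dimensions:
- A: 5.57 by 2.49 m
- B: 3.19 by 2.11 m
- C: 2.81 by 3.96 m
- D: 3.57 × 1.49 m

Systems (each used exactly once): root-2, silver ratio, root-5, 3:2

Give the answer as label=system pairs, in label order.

A=root-5, B=3:2, C=root-2, D=silver ratio

A = 5.57/2.49 ≈ 2.237 → root-5 (2.236)
B = 3.19/2.11 ≈ 1.512 → 3:2 (1.500)
C = 3.96/2.81 ≈ 1.409 → root-2 (1.414)
D = 3.57/1.49 ≈ 2.396 → silver ratio (2.414)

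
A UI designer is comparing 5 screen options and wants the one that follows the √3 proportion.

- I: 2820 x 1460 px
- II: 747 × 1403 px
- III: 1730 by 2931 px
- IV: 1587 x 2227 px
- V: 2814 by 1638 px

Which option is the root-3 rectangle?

V

Target root-3 ≈ 1.732.
I: 1.932 (Δ0.200)  II: 1.878 (Δ0.146)  III: 1.694 (Δ0.038)  IV: 1.403 (Δ0.329)  V: 1.718 (Δ0.014)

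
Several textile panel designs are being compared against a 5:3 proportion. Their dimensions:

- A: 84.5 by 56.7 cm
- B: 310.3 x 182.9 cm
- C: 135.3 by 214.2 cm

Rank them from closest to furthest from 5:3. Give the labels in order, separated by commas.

A: 84.5/56.7 ≈ 1.490 → |1.490 − 1.667| = 0.177
B: 310.3/182.9 ≈ 1.697 → |1.697 − 1.667| = 0.030
C: 214.2/135.3 ≈ 1.583 → |1.583 − 1.667| = 0.084

B, C, A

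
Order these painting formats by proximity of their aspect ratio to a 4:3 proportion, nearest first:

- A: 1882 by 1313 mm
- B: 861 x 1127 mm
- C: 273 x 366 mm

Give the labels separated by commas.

A: 1882/1313 ≈ 1.433 → |1.433 − 1.333| = 0.100
B: 1127/861 ≈ 1.309 → |1.309 − 1.333| = 0.024
C: 366/273 ≈ 1.341 → |1.341 − 1.333| = 0.008

C, B, A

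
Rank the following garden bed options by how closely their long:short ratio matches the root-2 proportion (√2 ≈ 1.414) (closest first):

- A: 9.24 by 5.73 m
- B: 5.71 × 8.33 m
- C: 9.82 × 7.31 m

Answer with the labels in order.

B, C, A

A: 9.24/5.73 ≈ 1.613 → |1.613 − 1.414| = 0.199
B: 8.33/5.71 ≈ 1.459 → |1.459 − 1.414| = 0.045
C: 9.82/7.31 ≈ 1.343 → |1.343 − 1.414| = 0.071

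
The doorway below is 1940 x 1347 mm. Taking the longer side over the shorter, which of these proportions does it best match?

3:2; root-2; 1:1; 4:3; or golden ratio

root-2

1940/1347 ≈ 1.440. Nearest candidates are root-2 (1.414, off by 0.026) and 3:2 (1.500, off by 0.060).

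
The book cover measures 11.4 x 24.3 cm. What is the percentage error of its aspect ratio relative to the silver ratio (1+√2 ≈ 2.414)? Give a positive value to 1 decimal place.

Ratio = 24.3 / 11.4 ≈ 2.1316.
Ideal silver ratio ≈ 2.4142. |2.1316 − 2.4142| / 2.4142 ≈ 11.71% → 11.7%.

11.7%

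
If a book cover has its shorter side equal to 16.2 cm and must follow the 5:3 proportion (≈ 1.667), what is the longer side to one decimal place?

5:3 ≈ 1.66667.
Longer side = 16.2 × 1.66667 ≈ 27.000 → 27.0 cm.

27.0 cm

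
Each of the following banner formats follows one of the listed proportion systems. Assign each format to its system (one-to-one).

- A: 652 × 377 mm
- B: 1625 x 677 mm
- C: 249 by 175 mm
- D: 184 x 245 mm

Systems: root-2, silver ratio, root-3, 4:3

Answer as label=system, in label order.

Ratios: A ≈ 1.729; B ≈ 2.400; C ≈ 1.423; D ≈ 1.332.
Targets: root-2 ≈ 1.414; silver ratio ≈ 2.414; root-3 ≈ 1.732; 4:3 ≈ 1.333.

A=root-3, B=silver ratio, C=root-2, D=4:3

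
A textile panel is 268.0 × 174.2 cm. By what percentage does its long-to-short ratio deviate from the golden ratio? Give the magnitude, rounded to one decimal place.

4.9%

Ratio = 268.0 / 174.2 ≈ 1.5385.
Ideal golden ratio ≈ 1.6180. |1.5385 − 1.6180| / 1.6180 ≈ 4.91% → 4.9%.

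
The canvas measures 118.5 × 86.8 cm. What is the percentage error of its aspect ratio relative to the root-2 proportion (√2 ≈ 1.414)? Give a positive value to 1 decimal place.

Ratio = 118.5 / 86.8 ≈ 1.3652.
Ideal root-2 ≈ 1.4142. |1.3652 − 1.4142| / 1.4142 ≈ 3.46% → 3.5%.

3.5%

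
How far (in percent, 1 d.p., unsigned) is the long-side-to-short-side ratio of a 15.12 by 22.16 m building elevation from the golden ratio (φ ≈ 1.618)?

Ratio = 22.16 / 15.12 ≈ 1.4656.
Ideal golden ratio ≈ 1.6180. |1.4656 − 1.6180| / 1.6180 ≈ 9.42% → 9.4%.

9.4%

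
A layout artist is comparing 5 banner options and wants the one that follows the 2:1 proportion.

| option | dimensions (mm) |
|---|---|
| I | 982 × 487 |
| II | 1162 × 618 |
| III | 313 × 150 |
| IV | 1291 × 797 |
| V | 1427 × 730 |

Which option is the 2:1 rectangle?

Target 2:1 ≈ 2.000.
I: 2.016 (Δ0.016)  II: 1.880 (Δ0.120)  III: 2.087 (Δ0.087)  IV: 1.620 (Δ0.380)  V: 1.955 (Δ0.045)

I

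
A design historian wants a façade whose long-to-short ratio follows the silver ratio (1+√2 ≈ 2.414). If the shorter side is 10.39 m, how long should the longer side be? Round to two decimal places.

silver ratio ≈ 2.41421.
Longer side = 10.39 × 2.41421 ≈ 25.0836 → 25.08 m.

25.08 m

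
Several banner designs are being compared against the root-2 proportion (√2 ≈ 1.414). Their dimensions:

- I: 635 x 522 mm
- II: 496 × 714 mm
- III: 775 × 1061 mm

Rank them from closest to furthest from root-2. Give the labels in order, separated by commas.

I: 635/522 ≈ 1.216 → |1.216 − 1.414| = 0.198
II: 714/496 ≈ 1.440 → |1.440 − 1.414| = 0.026
III: 1061/775 ≈ 1.369 → |1.369 − 1.414| = 0.045

II, III, I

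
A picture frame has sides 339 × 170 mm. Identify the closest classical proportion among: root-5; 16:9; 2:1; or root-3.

Ratio = 339 / 170 ≈ 1.994.
Distances: root-5 2.236 (Δ 0.242); 16:9 1.778 (Δ 0.216); 2:1 2.000 (Δ 0.006); root-3 1.732 (Δ 0.262).

2:1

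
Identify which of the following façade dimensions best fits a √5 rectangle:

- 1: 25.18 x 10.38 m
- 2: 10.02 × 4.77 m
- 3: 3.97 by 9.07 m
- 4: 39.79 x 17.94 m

4

Ratios (long/short): 1 ≈ 2.426; 2 ≈ 2.101; 3 ≈ 2.285; 4 ≈ 2.218.
root-5 ≈ 2.236; option 4 is nearest (Δ 0.018).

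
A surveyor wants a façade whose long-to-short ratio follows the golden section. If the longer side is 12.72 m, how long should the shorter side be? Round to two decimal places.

golden ratio ≈ 1.61803.
Shorter side = 12.72 ÷ 1.61803 ≈ 7.8614 → 7.86 m.

7.86 m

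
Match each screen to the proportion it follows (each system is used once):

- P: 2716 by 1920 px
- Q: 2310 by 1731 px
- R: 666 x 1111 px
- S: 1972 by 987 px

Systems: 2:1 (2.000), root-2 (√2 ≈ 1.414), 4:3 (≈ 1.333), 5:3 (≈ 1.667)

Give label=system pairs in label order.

P=root-2, Q=4:3, R=5:3, S=2:1

P = 2716/1920 ≈ 1.415 → root-2 (1.414)
Q = 2310/1731 ≈ 1.334 → 4:3 (1.333)
R = 1111/666 ≈ 1.668 → 5:3 (1.667)
S = 1972/987 ≈ 1.998 → 2:1 (2.000)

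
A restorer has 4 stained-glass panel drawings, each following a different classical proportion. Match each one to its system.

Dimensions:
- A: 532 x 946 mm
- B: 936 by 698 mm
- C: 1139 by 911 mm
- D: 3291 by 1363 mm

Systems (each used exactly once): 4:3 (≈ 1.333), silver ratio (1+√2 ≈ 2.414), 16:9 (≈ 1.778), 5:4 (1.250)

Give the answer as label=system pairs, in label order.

Ratios: A ≈ 1.778; B ≈ 1.341; C ≈ 1.250; D ≈ 2.415.
Targets: 4:3 ≈ 1.333; silver ratio ≈ 2.414; 16:9 ≈ 1.778; 5:4 ≈ 1.250.

A=16:9, B=4:3, C=5:4, D=silver ratio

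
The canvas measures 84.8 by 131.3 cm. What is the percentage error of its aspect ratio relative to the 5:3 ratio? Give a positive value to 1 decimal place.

7.1%

Ratio = 131.3 / 84.8 ≈ 1.5483.
Ideal 5:3 ≈ 1.6667. |1.5483 − 1.6667| / 1.6667 ≈ 7.10% → 7.1%.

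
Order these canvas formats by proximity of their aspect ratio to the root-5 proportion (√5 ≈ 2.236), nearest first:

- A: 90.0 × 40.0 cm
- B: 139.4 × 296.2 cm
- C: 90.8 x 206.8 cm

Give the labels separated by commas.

Ratios: A = 90.0 / 40.0 ≈ 2.250; B = 296.2 / 139.4 ≈ 2.125; C = 206.8 / 90.8 ≈ 2.278.
|Δ from 2.236|: A 0.014; B 0.111; C 0.042.

A, C, B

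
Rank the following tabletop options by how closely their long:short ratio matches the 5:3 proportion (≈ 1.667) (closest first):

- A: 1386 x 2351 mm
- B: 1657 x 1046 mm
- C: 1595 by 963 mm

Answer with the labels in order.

Ratios: A = 2351 / 1386 ≈ 1.696; B = 1657 / 1046 ≈ 1.584; C = 1595 / 963 ≈ 1.656.
|Δ from 1.667|: A 0.029; B 0.083; C 0.011.

C, A, B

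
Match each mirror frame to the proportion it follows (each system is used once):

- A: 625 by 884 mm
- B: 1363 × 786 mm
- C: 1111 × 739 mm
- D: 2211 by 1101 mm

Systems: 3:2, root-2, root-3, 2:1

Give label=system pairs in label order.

Ratios: A ≈ 1.414; B ≈ 1.734; C ≈ 1.503; D ≈ 2.008.
Targets: 3:2 ≈ 1.500; root-2 ≈ 1.414; root-3 ≈ 1.732; 2:1 ≈ 2.000.

A=root-2, B=root-3, C=3:2, D=2:1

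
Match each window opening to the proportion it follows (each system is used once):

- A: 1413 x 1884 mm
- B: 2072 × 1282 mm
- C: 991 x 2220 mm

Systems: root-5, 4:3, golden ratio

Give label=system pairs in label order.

A=4:3, B=golden ratio, C=root-5

Ratios: A ≈ 1.333; B ≈ 1.616; C ≈ 2.240.
Targets: root-5 ≈ 2.236; 4:3 ≈ 1.333; golden ratio ≈ 1.618.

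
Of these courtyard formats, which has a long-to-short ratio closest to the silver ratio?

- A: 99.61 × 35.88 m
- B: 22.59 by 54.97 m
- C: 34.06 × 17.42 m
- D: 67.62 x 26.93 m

Ratios (long/short): A ≈ 2.776; B ≈ 2.433; C ≈ 1.955; D ≈ 2.511.
silver ratio ≈ 2.414; option B is nearest (Δ 0.019).

B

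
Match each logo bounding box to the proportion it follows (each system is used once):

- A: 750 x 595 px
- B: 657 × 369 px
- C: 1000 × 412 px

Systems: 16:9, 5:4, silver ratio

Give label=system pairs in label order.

Ratios: A ≈ 1.261; B ≈ 1.780; C ≈ 2.427.
Targets: 16:9 ≈ 1.778; 5:4 ≈ 1.250; silver ratio ≈ 2.414.

A=5:4, B=16:9, C=silver ratio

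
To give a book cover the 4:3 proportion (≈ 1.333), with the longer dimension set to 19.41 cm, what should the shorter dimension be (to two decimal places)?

14.56 cm

4:3 ≈ 1.33333.
Shorter side = 19.41 ÷ 1.33333 ≈ 14.5575 → 14.56 cm.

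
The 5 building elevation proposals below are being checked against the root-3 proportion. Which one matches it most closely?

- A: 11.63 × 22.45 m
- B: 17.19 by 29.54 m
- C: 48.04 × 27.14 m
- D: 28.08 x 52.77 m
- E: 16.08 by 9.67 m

Ratios (long/short): A ≈ 1.930; B ≈ 1.718; C ≈ 1.770; D ≈ 1.879; E ≈ 1.663.
root-3 ≈ 1.732; option B is nearest (Δ 0.014).

B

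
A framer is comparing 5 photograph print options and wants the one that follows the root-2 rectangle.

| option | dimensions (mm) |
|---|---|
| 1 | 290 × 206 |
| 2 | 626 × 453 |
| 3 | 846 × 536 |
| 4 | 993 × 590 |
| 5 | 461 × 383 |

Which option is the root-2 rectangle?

1

Target root-2 ≈ 1.414.
1: 1.408 (Δ0.006)  2: 1.382 (Δ0.032)  3: 1.578 (Δ0.164)  4: 1.683 (Δ0.269)  5: 1.204 (Δ0.210)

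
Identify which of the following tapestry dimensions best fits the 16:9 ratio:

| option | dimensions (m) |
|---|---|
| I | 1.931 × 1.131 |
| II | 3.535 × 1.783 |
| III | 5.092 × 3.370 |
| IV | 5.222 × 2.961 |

Target 16:9 ≈ 1.778.
I: 1.707 (Δ0.071)  II: 1.983 (Δ0.205)  III: 1.511 (Δ0.267)  IV: 1.764 (Δ0.014)

IV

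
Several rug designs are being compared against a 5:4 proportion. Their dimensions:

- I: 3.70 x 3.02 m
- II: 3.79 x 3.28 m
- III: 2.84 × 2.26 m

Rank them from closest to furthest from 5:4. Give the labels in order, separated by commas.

III, I, II

Ratios: I = 3.70 / 3.02 ≈ 1.225; II = 3.79 / 3.28 ≈ 1.155; III = 2.84 / 2.26 ≈ 1.257.
|Δ from 1.250|: I 0.025; II 0.095; III 0.007.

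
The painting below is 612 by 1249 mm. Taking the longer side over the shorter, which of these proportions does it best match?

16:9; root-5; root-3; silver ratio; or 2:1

Ratio = 1249 / 612 ≈ 2.041.
Distances: 16:9 1.778 (Δ 0.263); root-5 2.236 (Δ 0.195); root-3 1.732 (Δ 0.309); silver ratio 2.414 (Δ 0.373); 2:1 2.000 (Δ 0.041).

2:1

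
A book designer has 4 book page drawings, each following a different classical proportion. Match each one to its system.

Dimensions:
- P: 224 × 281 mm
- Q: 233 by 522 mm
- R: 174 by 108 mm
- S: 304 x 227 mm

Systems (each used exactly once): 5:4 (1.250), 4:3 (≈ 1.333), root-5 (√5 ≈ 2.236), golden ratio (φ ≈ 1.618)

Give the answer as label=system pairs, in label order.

P=5:4, Q=root-5, R=golden ratio, S=4:3

Ratios: P ≈ 1.254; Q ≈ 2.240; R ≈ 1.611; S ≈ 1.339.
Targets: 5:4 ≈ 1.250; 4:3 ≈ 1.333; root-5 ≈ 2.236; golden ratio ≈ 1.618.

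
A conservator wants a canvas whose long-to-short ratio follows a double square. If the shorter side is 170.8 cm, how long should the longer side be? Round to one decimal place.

341.6 cm

2:1 = 2.00000.
Longer side = 170.8 × 2.00000 ≈ 341.600 → 341.6 cm.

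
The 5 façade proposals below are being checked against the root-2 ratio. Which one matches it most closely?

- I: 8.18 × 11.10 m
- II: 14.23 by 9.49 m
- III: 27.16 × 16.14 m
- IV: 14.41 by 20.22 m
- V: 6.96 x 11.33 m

Target root-2 ≈ 1.414.
I: 1.357 (Δ0.057)  II: 1.499 (Δ0.085)  III: 1.683 (Δ0.269)  IV: 1.403 (Δ0.011)  V: 1.628 (Δ0.214)

IV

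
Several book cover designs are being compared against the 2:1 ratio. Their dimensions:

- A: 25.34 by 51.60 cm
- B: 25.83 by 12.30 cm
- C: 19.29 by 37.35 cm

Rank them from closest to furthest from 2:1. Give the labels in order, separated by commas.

A: 51.60/25.34 ≈ 2.036 → |2.036 − 2.000| = 0.036
B: 25.83/12.30 ≈ 2.100 → |2.100 − 2.000| = 0.100
C: 37.35/19.29 ≈ 1.936 → |1.936 − 2.000| = 0.064

A, C, B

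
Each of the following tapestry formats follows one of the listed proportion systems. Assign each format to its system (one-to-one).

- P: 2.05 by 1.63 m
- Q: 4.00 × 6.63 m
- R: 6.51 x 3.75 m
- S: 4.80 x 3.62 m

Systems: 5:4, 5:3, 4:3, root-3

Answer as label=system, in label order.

Ratios: P ≈ 1.258; Q ≈ 1.657; R ≈ 1.736; S ≈ 1.326.
Targets: 5:4 ≈ 1.250; 5:3 ≈ 1.667; 4:3 ≈ 1.333; root-3 ≈ 1.732.

P=5:4, Q=5:3, R=root-3, S=4:3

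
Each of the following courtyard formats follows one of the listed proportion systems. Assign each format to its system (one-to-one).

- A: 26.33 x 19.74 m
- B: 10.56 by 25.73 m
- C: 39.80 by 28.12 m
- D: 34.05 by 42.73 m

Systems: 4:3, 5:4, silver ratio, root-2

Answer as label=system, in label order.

Ratios: A ≈ 1.334; B ≈ 2.437; C ≈ 1.415; D ≈ 1.255.
Targets: 4:3 ≈ 1.333; 5:4 ≈ 1.250; silver ratio ≈ 2.414; root-2 ≈ 1.414.

A=4:3, B=silver ratio, C=root-2, D=5:4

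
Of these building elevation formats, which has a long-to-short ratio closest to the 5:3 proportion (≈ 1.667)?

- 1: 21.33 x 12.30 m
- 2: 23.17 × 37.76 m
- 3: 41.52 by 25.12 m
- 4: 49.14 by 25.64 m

3

Ratios (long/short): 1 ≈ 1.734; 2 ≈ 1.630; 3 ≈ 1.653; 4 ≈ 1.917.
5:3 ≈ 1.667; option 3 is nearest (Δ 0.014).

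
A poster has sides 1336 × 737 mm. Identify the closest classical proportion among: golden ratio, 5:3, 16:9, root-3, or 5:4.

Ratio = 1336 / 737 ≈ 1.813.
Distances: golden ratio 1.618 (Δ 0.195); 5:3 1.667 (Δ 0.146); 16:9 1.778 (Δ 0.035); root-3 1.732 (Δ 0.081); 5:4 1.250 (Δ 0.563).

16:9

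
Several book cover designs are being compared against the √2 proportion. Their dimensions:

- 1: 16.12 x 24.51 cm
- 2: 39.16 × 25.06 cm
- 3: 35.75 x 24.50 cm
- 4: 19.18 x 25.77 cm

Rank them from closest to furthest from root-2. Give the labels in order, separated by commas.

1: 24.51/16.12 ≈ 1.520 → |1.520 − 1.414| = 0.106
2: 39.16/25.06 ≈ 1.563 → |1.563 − 1.414| = 0.149
3: 35.75/24.50 ≈ 1.459 → |1.459 − 1.414| = 0.045
4: 25.77/19.18 ≈ 1.344 → |1.344 − 1.414| = 0.070

3, 4, 1, 2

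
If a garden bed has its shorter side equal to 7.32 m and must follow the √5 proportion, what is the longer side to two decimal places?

16.37 m

root-5 ≈ 2.23607.
Longer side = 7.32 × 2.23607 ≈ 16.3680 → 16.37 m.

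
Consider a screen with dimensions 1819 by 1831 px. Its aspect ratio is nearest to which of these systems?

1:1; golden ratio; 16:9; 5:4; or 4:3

1:1

Ratio = 1831 / 1819 ≈ 1.007.
Distances: 1:1 1.000 (Δ 0.007); golden ratio 1.618 (Δ 0.611); 16:9 1.778 (Δ 0.771); 5:4 1.250 (Δ 0.243); 4:3 1.333 (Δ 0.326).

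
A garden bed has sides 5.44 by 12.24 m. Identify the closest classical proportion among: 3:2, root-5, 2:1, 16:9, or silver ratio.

root-5

12.24/5.44 ≈ 2.250. Nearest candidates are root-5 (2.236, off by 0.014) and silver ratio (2.414, off by 0.164).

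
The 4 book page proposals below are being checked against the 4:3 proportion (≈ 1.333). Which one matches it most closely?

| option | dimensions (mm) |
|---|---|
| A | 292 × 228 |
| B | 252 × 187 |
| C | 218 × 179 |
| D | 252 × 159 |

Ratios (long/short): A ≈ 1.281; B ≈ 1.348; C ≈ 1.218; D ≈ 1.585.
4:3 ≈ 1.333; option B is nearest (Δ 0.015).

B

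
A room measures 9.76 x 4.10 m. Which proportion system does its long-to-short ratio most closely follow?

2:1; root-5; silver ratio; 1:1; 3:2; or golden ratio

silver ratio

Ratio = 9.76 / 4.10 ≈ 2.380.
Distances: 2:1 2.000 (Δ 0.380); root-5 2.236 (Δ 0.144); silver ratio 2.414 (Δ 0.034); 1:1 1.000 (Δ 1.380); 3:2 1.500 (Δ 0.880); golden ratio 1.618 (Δ 0.762).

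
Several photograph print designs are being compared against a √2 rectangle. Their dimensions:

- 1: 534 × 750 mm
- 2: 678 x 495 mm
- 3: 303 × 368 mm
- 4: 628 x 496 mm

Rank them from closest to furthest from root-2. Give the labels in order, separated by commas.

1, 2, 4, 3

Ratios: 1 = 750 / 534 ≈ 1.404; 2 = 678 / 495 ≈ 1.370; 3 = 368 / 303 ≈ 1.215; 4 = 628 / 496 ≈ 1.266.
|Δ from 1.414|: 1 0.010; 2 0.044; 3 0.199; 4 0.148.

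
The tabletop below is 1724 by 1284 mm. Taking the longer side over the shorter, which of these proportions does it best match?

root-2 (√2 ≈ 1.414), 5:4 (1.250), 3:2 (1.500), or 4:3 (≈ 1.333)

4:3

1724/1284 ≈ 1.343. Nearest candidates are 4:3 (1.333, off by 0.010) and root-2 (1.414, off by 0.071).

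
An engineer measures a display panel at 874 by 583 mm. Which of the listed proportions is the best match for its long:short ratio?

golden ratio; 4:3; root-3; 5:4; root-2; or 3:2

3:2

874/583 ≈ 1.499. Nearest candidates are 3:2 (1.500, off by 0.001) and root-2 (1.414, off by 0.085).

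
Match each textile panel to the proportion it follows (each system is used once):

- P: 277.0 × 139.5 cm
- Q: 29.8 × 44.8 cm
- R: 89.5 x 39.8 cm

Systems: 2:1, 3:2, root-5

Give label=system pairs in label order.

P = 277.0/139.5 ≈ 1.986 → 2:1 (2.000)
Q = 44.8/29.8 ≈ 1.503 → 3:2 (1.500)
R = 89.5/39.8 ≈ 2.249 → root-5 (2.236)

P=2:1, Q=3:2, R=root-5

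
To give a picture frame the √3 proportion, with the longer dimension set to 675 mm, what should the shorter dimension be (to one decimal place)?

389.7 mm

root-3 ≈ 1.73205.
Shorter side = 675 ÷ 1.73205 ≈ 389.712 → 389.7 mm.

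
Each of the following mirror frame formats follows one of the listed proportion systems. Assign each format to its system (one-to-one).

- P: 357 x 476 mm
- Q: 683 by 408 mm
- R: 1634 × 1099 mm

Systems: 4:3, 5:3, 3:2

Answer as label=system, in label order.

P=4:3, Q=5:3, R=3:2

Ratios: P ≈ 1.333; Q ≈ 1.674; R ≈ 1.487.
Targets: 4:3 ≈ 1.333; 5:3 ≈ 1.667; 3:2 ≈ 1.500.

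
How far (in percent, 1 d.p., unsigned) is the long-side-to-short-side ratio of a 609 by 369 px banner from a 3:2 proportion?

Ratio = 609 / 369 ≈ 1.6504.
Ideal 3:2 = 1.5000. |1.6504 − 1.5000| / 1.5000 ≈ 10.03% → 10.0%.

10.0%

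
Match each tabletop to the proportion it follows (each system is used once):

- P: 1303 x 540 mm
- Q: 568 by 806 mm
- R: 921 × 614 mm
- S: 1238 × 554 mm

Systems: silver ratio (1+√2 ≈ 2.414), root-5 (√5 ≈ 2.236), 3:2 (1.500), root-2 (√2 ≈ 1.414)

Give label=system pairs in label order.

P=silver ratio, Q=root-2, R=3:2, S=root-5

Ratios: P ≈ 2.413; Q ≈ 1.419; R ≈ 1.500; S ≈ 2.235.
Targets: silver ratio ≈ 2.414; root-5 ≈ 2.236; 3:2 ≈ 1.500; root-2 ≈ 1.414.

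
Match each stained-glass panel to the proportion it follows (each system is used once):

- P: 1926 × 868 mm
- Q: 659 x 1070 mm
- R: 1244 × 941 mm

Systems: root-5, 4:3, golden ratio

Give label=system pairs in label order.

Ratios: P ≈ 2.219; Q ≈ 1.624; R ≈ 1.322.
Targets: root-5 ≈ 2.236; 4:3 ≈ 1.333; golden ratio ≈ 1.618.

P=root-5, Q=golden ratio, R=4:3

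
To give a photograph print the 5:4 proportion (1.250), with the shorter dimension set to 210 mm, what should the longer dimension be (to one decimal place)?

262.5 mm

5:4 = 1.25000.
Longer side = 210 × 1.25000 ≈ 262.500 → 262.5 mm.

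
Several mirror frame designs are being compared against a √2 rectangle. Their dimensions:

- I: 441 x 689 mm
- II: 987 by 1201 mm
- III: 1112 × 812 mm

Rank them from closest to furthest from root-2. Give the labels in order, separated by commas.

Ratios: I = 689 / 441 ≈ 1.562; II = 1201 / 987 ≈ 1.217; III = 1112 / 812 ≈ 1.369.
|Δ from 1.414|: I 0.148; II 0.197; III 0.045.

III, I, II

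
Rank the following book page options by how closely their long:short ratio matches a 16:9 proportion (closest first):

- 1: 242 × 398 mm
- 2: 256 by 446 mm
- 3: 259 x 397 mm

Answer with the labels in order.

2, 1, 3

Ratios: 1 = 398 / 242 ≈ 1.645; 2 = 446 / 256 ≈ 1.742; 3 = 397 / 259 ≈ 1.533.
|Δ from 1.778|: 1 0.133; 2 0.036; 3 0.245.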